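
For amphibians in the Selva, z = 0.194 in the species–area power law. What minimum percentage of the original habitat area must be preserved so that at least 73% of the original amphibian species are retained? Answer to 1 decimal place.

Need (A_new/A_old)^0.194 = 0.73, so A_new/A_old = 0.73^(1/0.194) = 0.73^5.155
ln(A_new/A_old) = ln 0.73 / 0.194 = -0.3147 / 0.194 = -1.6222
A_new/A_old = e^-1.6222 ≈ 0.1975

19.7%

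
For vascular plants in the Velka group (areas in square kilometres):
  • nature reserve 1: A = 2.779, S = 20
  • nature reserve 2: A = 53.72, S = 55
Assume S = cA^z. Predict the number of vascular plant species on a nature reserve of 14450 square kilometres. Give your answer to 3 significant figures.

z = ln(55/20) / ln(53.72/2.779) = 1.0116 / 2.9617 = 0.3416
c = 20 / 2.779^0.3416 = 20 / 1.418 = 14.11
S₃ = 14.11 × 14450^0.3416 = 14.11 × 26.35 ≈ 371.8

372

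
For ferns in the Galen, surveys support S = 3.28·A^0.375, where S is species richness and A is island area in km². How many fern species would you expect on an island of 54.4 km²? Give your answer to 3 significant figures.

14.7

S = 3.28 × 54.4^0.375
ln S = ln 3.28 + 0.375 × ln 54.4 = 1.1878 + 0.375 × 3.9964 = 2.6865
S = e^2.6865 ≈ 14.68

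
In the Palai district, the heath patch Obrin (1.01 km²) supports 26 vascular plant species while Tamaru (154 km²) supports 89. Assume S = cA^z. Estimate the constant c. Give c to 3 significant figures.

25.9

z = ln(S₂/S₁) / ln(A₂/A₁) = ln(89/26) / ln(154/1.01) = 1.2305 / 5.0270 = 0.2448
c = S₁ / A₁^z = 26 / 1.01^0.2448 = 26 / 1.002 = 25.94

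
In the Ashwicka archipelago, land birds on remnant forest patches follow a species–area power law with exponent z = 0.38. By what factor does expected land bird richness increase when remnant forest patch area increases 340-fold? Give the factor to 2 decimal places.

S₂/S₁ = (A₂/A₁)^z = 340^0.38
ln(S₂/S₁) = 0.38 × ln 340 = 0.38 × 5.8289 = 2.2150
S₂/S₁ = e^2.2150 ≈ 9.161

9.16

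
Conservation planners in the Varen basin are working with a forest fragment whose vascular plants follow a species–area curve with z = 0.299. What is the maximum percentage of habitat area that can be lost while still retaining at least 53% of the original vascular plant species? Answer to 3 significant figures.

Need (A_new/A_old)^0.299 = 0.53, so A_new/A_old = 0.53^(1/0.299) = 0.53^3.344
ln(A_new/A_old) = ln 0.53 / 0.299 = -0.6349 / 0.299 = -2.1233
A_new/A_old = e^-2.1233 ≈ 0.1196
Fraction that can be lost = 1 − 0.1196 = 0.8804

88.0%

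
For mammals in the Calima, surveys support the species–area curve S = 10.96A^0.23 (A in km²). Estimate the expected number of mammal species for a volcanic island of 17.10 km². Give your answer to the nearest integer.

S = 10.96 × 17.1^0.23 = 10.96 × 1.921 ≈ 21.06

21 species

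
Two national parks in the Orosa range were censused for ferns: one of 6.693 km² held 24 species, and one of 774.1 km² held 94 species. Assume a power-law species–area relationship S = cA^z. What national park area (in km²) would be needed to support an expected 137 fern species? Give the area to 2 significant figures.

z = ln(94/24) / ln(774.1/6.693) = 1.3652 / 4.7506 = 0.2874
c = 24 / 6.693^0.2874 = 24 / 1.727 = 13.9
A = (137/13.9)^(1/0.2874) ⇒ ln A = ln(9.858)/0.2874 = 7.9625
A = e^7.9625 ≈ 2871 km²

2900 km²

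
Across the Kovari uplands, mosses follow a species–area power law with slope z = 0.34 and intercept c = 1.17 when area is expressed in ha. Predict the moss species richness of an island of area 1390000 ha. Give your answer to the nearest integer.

S = 1.17 × 1390000^0.34
ln S = ln 1.17 + 0.34 × ln 1390000 = 0.1570 + 0.34 × 14.1448 = 4.9662
S = e^4.9662 ≈ 143.5

143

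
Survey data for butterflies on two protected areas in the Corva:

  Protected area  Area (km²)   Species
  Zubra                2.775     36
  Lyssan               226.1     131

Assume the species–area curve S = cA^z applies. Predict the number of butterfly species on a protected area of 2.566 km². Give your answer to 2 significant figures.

35

z = ln(131/36) / ln(226.1/2.775) = 1.2917 / 4.4003 = 0.2935
c = 36 / 2.775^0.2935 = 36 / 1.349 = 26.68
S₃ = 26.68 × 2.566^0.2935 = 26.68 × 1.319 ≈ 35.18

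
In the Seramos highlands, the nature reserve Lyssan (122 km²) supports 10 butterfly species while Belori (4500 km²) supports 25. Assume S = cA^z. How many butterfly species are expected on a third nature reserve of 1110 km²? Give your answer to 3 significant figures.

z = ln(25/10) / ln(4500/122) = 0.9163 / 3.6078 = 0.2540
c = 10 / 122^0.2540 = 10 / 3.388 = 2.952
S₃ = 2.952 × 1110^0.2540 = 2.952 × 5.935 ≈ 17.52

17.5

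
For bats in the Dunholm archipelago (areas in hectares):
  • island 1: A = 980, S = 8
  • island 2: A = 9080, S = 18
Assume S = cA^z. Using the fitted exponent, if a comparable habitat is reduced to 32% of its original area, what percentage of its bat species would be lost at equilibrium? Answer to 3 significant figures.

34.0%

z = ln(18/8) / ln(9080/980) = 0.8109 / 2.2263 = 0.3643
S_new/S_old = (A_new/A_old)^z = 0.32^0.3643 = exp(0.3643 × -1.1394) = 0.6603
Fraction lost = 1 − 0.6603 = 0.3397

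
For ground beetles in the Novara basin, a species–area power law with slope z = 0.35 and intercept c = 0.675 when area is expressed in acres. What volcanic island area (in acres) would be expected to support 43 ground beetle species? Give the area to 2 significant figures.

140000 acres

43 = 0.675 × A^0.35  ⇒  A^0.35 = 43/0.675 = 63.7
ln A = ln(63.7) / 0.35 = 4.1542 / 0.35 = 11.8693
A = e^11.8693 ≈ 142809 acres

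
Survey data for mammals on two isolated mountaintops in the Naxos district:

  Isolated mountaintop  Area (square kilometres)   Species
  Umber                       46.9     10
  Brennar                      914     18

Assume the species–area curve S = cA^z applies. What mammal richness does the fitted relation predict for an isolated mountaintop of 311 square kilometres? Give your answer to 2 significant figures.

z = ln(18/10) / ln(914/46.9) = 0.5878 / 2.9698 = 0.1979
c = 10 / 46.9^0.1979 = 10 / 2.142 = 4.669
S₃ = 4.669 × 311^0.1979 = 4.669 × 3.114 ≈ 14.54

15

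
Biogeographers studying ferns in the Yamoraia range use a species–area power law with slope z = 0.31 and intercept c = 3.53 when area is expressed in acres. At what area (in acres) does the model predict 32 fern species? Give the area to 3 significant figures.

32 = 3.53 × A^0.31  ⇒  A^0.31 = 32/3.53 = 9.065
ln A = ln(9.065) / 0.31 = 2.2044 / 0.31 = 7.1111
A = e^7.1111 ≈ 1225 acres

1230 acres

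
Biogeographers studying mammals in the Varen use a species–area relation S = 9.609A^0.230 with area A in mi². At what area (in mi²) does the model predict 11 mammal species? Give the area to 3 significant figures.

11 = 9.609 × A^0.23  ⇒  A^0.23 = 11/9.609 = 1.145
ln A = ln(1.145) / 0.23 = 0.1352 / 0.23 = 0.5878
A = e^0.5878 ≈ 1.8 mi²

1.80 mi²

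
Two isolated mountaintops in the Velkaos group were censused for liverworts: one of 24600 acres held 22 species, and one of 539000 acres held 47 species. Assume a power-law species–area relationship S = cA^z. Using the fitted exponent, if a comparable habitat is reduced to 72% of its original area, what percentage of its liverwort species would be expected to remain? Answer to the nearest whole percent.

z = ln(47/22) / ln(539000/24600) = 0.7591 / 3.0870 = 0.2459
S_new/S_old = (A_new/A_old)^z = 0.72^0.2459 = exp(0.2459 × -0.3285) = 0.9224

92%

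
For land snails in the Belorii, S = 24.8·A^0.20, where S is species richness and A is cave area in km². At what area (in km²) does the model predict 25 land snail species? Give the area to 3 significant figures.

25 = 24.8 × A^0.2  ⇒  A^0.2 = 25/24.8 = 1.008
ln A = ln(1.008) / 0.2 = 0.0080 / 0.2 = 0.0402
A = e^0.0402 ≈ 1.041 km²

1.04 km²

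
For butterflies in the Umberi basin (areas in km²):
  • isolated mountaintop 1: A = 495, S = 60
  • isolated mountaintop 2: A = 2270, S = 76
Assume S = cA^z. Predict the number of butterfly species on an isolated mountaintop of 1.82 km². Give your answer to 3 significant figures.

z = ln(76/60) / ln(2270/495) = 0.2364 / 1.5230 = 0.1552
c = 60 / 495^0.1552 = 60 / 2.62 = 22.9
S₃ = 22.9 × 1.82^0.1552 = 22.9 × 1.097 ≈ 25.13

25.1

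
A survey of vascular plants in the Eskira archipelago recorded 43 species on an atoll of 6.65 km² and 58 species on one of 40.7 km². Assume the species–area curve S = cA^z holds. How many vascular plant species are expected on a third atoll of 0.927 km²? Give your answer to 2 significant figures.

z = ln(58/43) / ln(40.7/6.65) = 0.2992 / 1.8116 = 0.1652
c = 43 / 6.65^0.1652 = 43 / 1.367 = 31.45
S₃ = 31.45 × 0.927^0.1652 = 31.45 × 0.9876 ≈ 31.05

31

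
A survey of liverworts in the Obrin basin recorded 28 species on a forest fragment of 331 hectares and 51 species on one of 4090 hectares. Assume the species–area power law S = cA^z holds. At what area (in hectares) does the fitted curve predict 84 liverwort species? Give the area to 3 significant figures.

33100 hectares

z = ln(51/28) / ln(4090/331) = 0.5996 / 2.5142 = 0.2385
c = 28 / 331^0.2385 = 28 / 3.99 = 7.018
A = (84/7.018)^(1/0.2385) ⇒ ln A = ln(11.97)/0.2385 = 10.4085
A = e^10.4085 ≈ 33142 hectares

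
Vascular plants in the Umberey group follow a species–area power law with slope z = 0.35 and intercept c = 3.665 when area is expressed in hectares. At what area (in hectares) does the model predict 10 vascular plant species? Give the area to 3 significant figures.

10 = 3.665 × A^0.35  ⇒  A^0.35 = 10/3.665 = 2.729
ln A = ln(2.729) / 0.35 = 1.0038 / 0.35 = 2.8679
A = e^2.8679 ≈ 17.6 hectares

17.6 hectares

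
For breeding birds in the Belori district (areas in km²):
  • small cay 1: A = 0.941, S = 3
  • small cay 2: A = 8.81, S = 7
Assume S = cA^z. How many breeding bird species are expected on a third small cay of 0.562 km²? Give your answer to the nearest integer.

2

z = ln(7/3) / ln(8.81/0.941) = 0.8473 / 2.2367 = 0.3788
c = 3 / 0.941^0.3788 = 3 / 0.9772 = 3.07
S₃ = 3.07 × 0.562^0.3788 = 3.07 × 0.8039 ≈ 2.468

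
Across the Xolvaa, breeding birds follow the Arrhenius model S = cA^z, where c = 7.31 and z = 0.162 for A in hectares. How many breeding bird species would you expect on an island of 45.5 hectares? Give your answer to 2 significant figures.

14

S = 7.31 × 45.5^0.162 = 7.31 × 1.856 ≈ 13.57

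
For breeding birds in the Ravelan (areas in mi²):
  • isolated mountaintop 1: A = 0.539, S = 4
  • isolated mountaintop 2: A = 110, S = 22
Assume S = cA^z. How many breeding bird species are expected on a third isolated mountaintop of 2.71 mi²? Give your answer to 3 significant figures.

z = ln(22/4) / ln(110/0.539) = 1.7047 / 5.3185 = 0.3205
c = 4 / 0.539^0.3205 = 4 / 0.8203 = 4.876
S₃ = 4.876 × 2.71^0.3205 = 4.876 × 1.377 ≈ 6.712

6.71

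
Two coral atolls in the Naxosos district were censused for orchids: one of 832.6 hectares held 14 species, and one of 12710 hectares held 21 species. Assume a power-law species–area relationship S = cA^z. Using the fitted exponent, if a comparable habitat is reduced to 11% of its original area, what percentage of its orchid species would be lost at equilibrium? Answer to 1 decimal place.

28.0%

z = ln(21/14) / ln(12710/832.6) = 0.4055 / 2.7256 = 0.1488
S_new/S_old = (A_new/A_old)^z = 0.11^0.1488 = exp(0.1488 × -2.2073) = 0.7201
Fraction lost = 1 − 0.7201 = 0.2799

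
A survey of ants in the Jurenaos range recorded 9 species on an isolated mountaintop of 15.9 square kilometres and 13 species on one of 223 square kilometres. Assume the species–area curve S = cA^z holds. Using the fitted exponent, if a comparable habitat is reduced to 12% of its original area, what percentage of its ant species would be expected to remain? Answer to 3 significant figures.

74.4%

z = ln(13/9) / ln(223/15.9) = 0.3677 / 2.6409 = 0.1392
S_new/S_old = (A_new/A_old)^z = 0.12^0.1392 = exp(0.1392 × -2.1203) = 0.7444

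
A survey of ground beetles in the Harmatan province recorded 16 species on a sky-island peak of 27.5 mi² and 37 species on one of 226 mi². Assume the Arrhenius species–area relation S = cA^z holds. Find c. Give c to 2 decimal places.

4.28

z = ln(S₂/S₁) / ln(A₂/A₁) = ln(37/16) / ln(226/27.5) = 0.8383 / 2.1063 = 0.3980
c = S₁ / A₁^z = 16 / 27.5^0.3980 = 16 / 3.74 = 4.278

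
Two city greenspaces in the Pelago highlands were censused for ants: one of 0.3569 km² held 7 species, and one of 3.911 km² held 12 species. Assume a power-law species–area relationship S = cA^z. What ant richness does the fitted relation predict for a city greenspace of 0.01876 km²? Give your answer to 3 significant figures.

3.61

z = ln(12/7) / ln(3.911/0.3569) = 0.5390 / 2.3941 = 0.2251
c = 7 / 0.3569^0.2251 = 7 / 0.793 = 8.827
S₃ = 8.827 × 0.01876^0.2251 = 8.827 × 0.4085 ≈ 3.606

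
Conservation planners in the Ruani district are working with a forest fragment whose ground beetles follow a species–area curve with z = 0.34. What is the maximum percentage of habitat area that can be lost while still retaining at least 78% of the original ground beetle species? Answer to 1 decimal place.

51.8%

Need (A_new/A_old)^0.34 = 0.78, so A_new/A_old = 0.78^(1/0.34) = 0.78^2.941
ln(A_new/A_old) = ln 0.78 / 0.34 = -0.2485 / 0.34 = -0.7308
A_new/A_old = e^-0.7308 ≈ 0.4815
Fraction that can be lost = 1 − 0.4815 = 0.5185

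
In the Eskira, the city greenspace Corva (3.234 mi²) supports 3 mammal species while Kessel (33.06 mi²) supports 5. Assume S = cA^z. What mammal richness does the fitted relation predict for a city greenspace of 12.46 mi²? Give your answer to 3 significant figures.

z = ln(5/3) / ln(33.06/3.234) = 0.5108 / 2.3246 = 0.2197
c = 3 / 3.234^0.2197 = 3 / 1.294 = 2.318
S₃ = 2.318 × 12.46^0.2197 = 2.318 × 1.741 ≈ 4.035

4.04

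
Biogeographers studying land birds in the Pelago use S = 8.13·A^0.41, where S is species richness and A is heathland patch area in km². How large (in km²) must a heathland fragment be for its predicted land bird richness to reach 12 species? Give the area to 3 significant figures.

2.58 km²

12 = 8.13 × A^0.41  ⇒  A^0.41 = 12/8.13 = 1.476
ln A = ln(1.476) / 0.41 = 0.3893 / 0.41 = 0.9496
A = e^0.9496 ≈ 2.585 km²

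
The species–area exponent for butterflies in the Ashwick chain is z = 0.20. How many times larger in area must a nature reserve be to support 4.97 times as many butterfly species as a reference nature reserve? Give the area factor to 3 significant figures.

3030

(A₂/A₁)^0.2 = 4.97, so A₂/A₁ = 4.97^(1/0.2) = 4.97^5
ln(A₂/A₁) = ln 4.97 / 0.2 = 1.6034 / 0.2 = 8.0171
A₂/A₁ = e^8.0171 ≈ 3032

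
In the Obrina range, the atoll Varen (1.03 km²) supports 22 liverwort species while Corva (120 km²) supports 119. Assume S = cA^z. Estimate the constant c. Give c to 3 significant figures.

21.8

z = ln(S₂/S₁) / ln(A₂/A₁) = ln(119/22) / ln(120/1.03) = 1.6881 / 4.7579 = 0.3548
c = S₁ / A₁^z = 22 / 1.03^0.3548 = 22 / 1.011 = 21.77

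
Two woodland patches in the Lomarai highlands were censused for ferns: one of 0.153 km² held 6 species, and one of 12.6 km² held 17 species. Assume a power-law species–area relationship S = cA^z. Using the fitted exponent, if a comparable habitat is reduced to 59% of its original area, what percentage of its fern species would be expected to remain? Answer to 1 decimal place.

88.3%

z = ln(17/6) / ln(12.6/0.153) = 1.0415 / 4.4110 = 0.2361
S_new/S_old = (A_new/A_old)^z = 0.59^0.2361 = exp(0.2361 × -0.5276) = 0.8829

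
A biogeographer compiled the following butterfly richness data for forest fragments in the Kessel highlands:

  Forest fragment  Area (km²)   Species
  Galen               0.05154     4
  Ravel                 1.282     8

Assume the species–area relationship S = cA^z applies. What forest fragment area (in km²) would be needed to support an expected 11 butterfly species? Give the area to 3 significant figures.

z = ln(8/4) / ln(1.282/0.05154) = 0.6931 / 3.2138 = 0.2157
c = 4 / 0.05154^0.2157 = 4 / 0.5275 = 7.583
A = (11/7.583)^(1/0.2157) ⇒ ln A = ln(1.451)/0.2157 = 1.7250
A = e^1.7250 ≈ 5.612 km²

5.61 km²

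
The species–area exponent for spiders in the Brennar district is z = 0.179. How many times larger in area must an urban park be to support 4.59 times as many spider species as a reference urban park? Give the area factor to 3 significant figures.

(A₂/A₁)^0.179 = 4.59, so A₂/A₁ = 4.59^(1/0.179) = 4.59^5.587
ln(A₂/A₁) = ln 4.59 / 0.179 = 1.5239 / 0.179 = 8.5133
A₂/A₁ = e^8.5133 ≈ 4981

4980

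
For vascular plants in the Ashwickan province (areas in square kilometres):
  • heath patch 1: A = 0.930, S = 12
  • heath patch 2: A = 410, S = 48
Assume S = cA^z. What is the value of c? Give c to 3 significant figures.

z = ln(S₂/S₁) / ln(A₂/A₁) = ln(48/12) / ln(410/0.93) = 1.3863 / 6.0887 = 0.2277
c = S₁ / A₁^z = 12 / 0.93^0.2277 = 12 / 0.9836 = 12.2

12.2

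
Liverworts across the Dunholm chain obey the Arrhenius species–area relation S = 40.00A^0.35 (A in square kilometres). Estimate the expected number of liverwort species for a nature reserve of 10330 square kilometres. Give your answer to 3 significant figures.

1020

S = 40 × 10330^0.35 = 40 × 25.41 ≈ 1016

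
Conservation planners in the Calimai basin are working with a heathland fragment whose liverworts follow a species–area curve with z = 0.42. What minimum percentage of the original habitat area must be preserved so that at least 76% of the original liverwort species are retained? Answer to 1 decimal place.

Need (A_new/A_old)^0.42 = 0.76, so A_new/A_old = 0.76^(1/0.42) = 0.76^2.381
ln(A_new/A_old) = ln 0.76 / 0.42 = -0.2744 / 0.42 = -0.6534
A_new/A_old = e^-0.6534 ≈ 0.5203

52.0%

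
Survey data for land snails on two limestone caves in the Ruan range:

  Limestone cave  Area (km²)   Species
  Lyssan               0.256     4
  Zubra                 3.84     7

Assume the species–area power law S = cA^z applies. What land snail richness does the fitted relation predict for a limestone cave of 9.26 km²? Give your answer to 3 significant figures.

8.40

z = ln(7/4) / ln(3.84/0.256) = 0.5596 / 2.7081 = 0.2066
c = 4 / 0.256^0.2066 = 4 / 0.7546 = 5.301
S₃ = 5.301 × 9.26^0.2066 = 5.301 × 1.584 ≈ 8.396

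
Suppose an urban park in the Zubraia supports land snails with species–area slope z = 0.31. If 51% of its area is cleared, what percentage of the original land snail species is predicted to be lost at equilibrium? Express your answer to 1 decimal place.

19.8%

S_new/S_old = (A_new/A_old)^z = 0.49^0.31
= exp(0.31 × ln 0.49) = exp(0.31 × -0.7133) = exp(-0.2211) ≈ 0.8016
Fraction lost = 1 − 0.8016 = 0.1984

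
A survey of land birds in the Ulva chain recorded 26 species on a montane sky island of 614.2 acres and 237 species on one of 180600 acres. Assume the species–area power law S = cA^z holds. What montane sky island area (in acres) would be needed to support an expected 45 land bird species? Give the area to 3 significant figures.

z = ln(237/26) / ln(180600/614.2) = 2.2100 / 5.6837 = 0.3888
c = 26 / 614.2^0.3888 = 26 / 12.14 = 2.142
A = (45/2.142)^(1/0.3888) ⇒ ln A = ln(21.01)/0.3888 = 7.8312
A = e^7.8312 ≈ 2518 acres

2520 acres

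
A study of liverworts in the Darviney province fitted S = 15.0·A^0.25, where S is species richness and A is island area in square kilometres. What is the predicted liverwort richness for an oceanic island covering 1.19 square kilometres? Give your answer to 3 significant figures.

15.7

S = 15 × 1.19^0.25 = 15 × 1.044 ≈ 15.67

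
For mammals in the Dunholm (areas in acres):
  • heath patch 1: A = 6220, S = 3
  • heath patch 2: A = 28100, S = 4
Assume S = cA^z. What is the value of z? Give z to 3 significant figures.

Taking logs: ln S = ln c + z ln A, so z = (ln S₂ − ln S₁)/(ln A₂ − ln A₁).
z = ln(4/3) / ln(28100/6220) = ln(1.333) / ln(4.518) = 0.2877 / 1.5080 = 0.1908

0.191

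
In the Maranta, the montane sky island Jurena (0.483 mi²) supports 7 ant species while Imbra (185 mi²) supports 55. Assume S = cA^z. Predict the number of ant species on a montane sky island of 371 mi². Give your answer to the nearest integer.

z = ln(55/7) / ln(185/0.483) = 2.0614 / 5.9481 = 0.3466
c = 7 / 0.483^0.3466 = 7 / 0.7771 = 9.008
S₃ = 9.008 × 371^0.3466 = 9.008 × 7.771 ≈ 70

70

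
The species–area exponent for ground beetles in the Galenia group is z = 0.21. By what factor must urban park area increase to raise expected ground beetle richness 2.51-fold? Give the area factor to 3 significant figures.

80.0

(A₂/A₁)^0.21 = 2.51, so A₂/A₁ = 2.51^(1/0.21) = 2.51^4.762
ln(A₂/A₁) = ln 2.51 / 0.21 = 0.9203 / 0.21 = 4.3823
A₂/A₁ = e^4.3823 ≈ 80.02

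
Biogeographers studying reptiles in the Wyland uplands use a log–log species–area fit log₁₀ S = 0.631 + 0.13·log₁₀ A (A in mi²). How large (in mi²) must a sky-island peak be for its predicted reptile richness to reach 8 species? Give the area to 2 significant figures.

120 mi²

8 = 4.276 × A^0.13  ⇒  A^0.13 = 8/4.276 = 1.871
ln A = ln(1.871) / 0.13 = 0.6265 / 0.13 = 4.8193
A = e^4.8193 ≈ 123.9 mi²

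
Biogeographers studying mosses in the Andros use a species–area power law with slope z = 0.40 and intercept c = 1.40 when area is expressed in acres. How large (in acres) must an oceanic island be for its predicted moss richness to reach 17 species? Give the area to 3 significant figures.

17 = 1.4 × A^0.4  ⇒  A^0.4 = 17/1.4 = 12.14
ln A = ln(12.14) / 0.4 = 2.4967 / 0.4 = 6.2419
A = e^6.2419 ≈ 513.8 acres

514 acres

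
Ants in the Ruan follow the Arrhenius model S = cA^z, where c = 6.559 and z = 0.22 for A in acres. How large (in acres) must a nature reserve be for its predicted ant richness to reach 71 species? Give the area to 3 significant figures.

50300 acres

71 = 6.559 × A^0.22  ⇒  A^0.22 = 71/6.559 = 10.82
ln A = ln(10.82) / 0.22 = 2.3818 / 0.22 = 10.8266
A = e^10.8266 ≈ 50340 acres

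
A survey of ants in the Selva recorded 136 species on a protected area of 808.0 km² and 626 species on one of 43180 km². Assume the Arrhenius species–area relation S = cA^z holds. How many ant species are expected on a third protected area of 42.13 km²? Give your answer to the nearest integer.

z = ln(626/136) / ln(43180/808) = 1.5267 / 3.9786 = 0.3837
c = 136 / 808^0.3837 = 136 / 13.05 = 10.42
S₃ = 10.42 × 42.13^0.3837 = 10.42 × 4.201 ≈ 43.78

44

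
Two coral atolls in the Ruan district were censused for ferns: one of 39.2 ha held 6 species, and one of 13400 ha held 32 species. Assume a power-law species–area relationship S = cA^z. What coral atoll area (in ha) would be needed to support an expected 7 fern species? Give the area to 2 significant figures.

z = ln(32/6) / ln(13400/39.2) = 1.6740 / 5.8343 = 0.2869
c = 6 / 39.2^0.2869 = 6 / 2.865 = 2.094
A = (7/2.094)^(1/0.2869) ⇒ ln A = ln(3.343)/0.2869 = 4.2059
A = e^4.2059 ≈ 67.08 ha

67 ha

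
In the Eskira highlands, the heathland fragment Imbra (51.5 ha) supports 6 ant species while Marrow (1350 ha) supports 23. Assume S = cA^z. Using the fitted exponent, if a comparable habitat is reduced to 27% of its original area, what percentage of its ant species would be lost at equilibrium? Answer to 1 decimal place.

z = ln(23/6) / ln(1350/51.5) = 1.3437 / 3.2663 = 0.4114
S_new/S_old = (A_new/A_old)^z = 0.27^0.4114 = exp(0.4114 × -1.3093) = 0.5835
Fraction lost = 1 − 0.5835 = 0.4165

41.6%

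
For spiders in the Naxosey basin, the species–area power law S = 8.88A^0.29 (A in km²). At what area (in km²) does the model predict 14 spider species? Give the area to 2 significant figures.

14 = 8.88 × A^0.29  ⇒  A^0.29 = 14/8.88 = 1.577
ln A = ln(1.577) / 0.29 = 0.4553 / 0.29 = 1.5698
A = e^1.5698 ≈ 4.806 km²

4.8 km²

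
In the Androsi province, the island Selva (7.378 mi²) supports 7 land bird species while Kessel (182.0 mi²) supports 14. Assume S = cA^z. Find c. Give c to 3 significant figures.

z = ln(S₂/S₁) / ln(A₂/A₁) = ln(14/7) / ln(182/7.378) = 0.6931 / 3.2055 = 0.2162
c = S₁ / A₁^z = 7 / 7.378^0.2162 = 7 / 1.541 = 4.544

4.54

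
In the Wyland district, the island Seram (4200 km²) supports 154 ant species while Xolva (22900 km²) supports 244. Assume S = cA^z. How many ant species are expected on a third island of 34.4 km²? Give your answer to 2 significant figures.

42

z = ln(244/154) / ln(22900/4200) = 0.4602 / 1.6961 = 0.2713
c = 154 / 4200^0.2713 = 154 / 9.619 = 16.01
S₃ = 16.01 × 34.4^0.2713 = 16.01 × 2.612 ≈ 41.81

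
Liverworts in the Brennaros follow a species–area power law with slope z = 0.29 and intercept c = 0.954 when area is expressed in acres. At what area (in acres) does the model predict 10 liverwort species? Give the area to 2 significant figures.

3300 acres

10 = 0.954 × A^0.29  ⇒  A^0.29 = 10/0.954 = 10.48
ln A = ln(10.48) / 0.29 = 2.3497 / 0.29 = 8.1023
A = e^8.1023 ≈ 3302 acres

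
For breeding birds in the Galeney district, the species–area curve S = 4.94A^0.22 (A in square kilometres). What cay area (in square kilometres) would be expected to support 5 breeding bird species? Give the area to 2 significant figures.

1.1 square kilometres

5 = 4.94 × A^0.22  ⇒  A^0.22 = 5/4.94 = 1.012
ln A = ln(1.012) / 0.22 = 0.0121 / 0.22 = 0.0549
A = e^0.0549 ≈ 1.056 square kilometres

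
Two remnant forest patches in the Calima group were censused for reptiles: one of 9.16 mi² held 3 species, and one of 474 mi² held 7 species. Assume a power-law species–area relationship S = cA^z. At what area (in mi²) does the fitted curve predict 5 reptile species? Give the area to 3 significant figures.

98.9 mi²

z = ln(7/3) / ln(474/9.16) = 0.8473 / 3.9464 = 0.2147
c = 3 / 9.16^0.2147 = 3 / 1.609 = 1.865
A = (5/1.865)^(1/0.2147) ⇒ ln A = ln(2.681)/0.2147 = 4.5941
A = e^4.5941 ≈ 98.9 mi²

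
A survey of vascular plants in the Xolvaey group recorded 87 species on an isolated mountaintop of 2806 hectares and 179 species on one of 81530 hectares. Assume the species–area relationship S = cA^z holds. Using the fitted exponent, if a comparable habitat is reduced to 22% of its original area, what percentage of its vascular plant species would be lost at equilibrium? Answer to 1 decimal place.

27.7%

z = ln(179/87) / ln(81530/2806) = 0.7215 / 3.3692 = 0.2141
S_new/S_old = (A_new/A_old)^z = 0.22^0.2141 = exp(0.2141 × -1.5141) = 0.7231
Fraction lost = 1 − 0.7231 = 0.2769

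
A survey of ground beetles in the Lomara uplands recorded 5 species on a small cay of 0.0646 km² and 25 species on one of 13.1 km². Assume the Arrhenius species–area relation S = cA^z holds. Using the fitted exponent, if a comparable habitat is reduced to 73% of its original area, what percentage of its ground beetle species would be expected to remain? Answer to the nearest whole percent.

z = ln(25/5) / ln(13.1/0.0646) = 1.6094 / 5.3122 = 0.3030
S_new/S_old = (A_new/A_old)^z = 0.73^0.3030 = exp(0.3030 × -0.3147) = 0.9091

91%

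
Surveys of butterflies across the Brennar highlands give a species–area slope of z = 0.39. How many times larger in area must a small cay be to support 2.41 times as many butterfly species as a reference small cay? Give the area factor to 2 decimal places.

9.54

(A₂/A₁)^0.39 = 2.41, so A₂/A₁ = 2.41^(1/0.39) = 2.41^2.564
ln(A₂/A₁) = ln 2.41 / 0.39 = 0.8796 / 0.39 = 2.2555
A₂/A₁ = e^2.2555 ≈ 9.54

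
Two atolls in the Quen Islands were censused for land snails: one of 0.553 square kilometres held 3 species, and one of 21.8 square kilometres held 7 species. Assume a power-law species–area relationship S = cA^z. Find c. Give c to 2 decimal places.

z = ln(S₂/S₁) / ln(A₂/A₁) = ln(7/3) / ln(21.8/0.553) = 0.8473 / 3.6743 = 0.2306
c = S₁ / A₁^z = 3 / 0.553^0.2306 = 3 / 0.8723 = 3.439

3.44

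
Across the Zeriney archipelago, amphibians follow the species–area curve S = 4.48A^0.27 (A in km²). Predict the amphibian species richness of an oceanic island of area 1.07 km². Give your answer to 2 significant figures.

4.6

S = 4.48 × 1.07^0.27
ln S = ln 4.48 + 0.27 × ln 1.07 = 1.4996 + 0.27 × 0.0677 = 1.5179
S = e^1.5179 ≈ 4.563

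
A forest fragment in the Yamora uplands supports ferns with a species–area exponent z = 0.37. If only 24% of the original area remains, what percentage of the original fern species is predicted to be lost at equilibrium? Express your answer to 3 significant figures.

S_new/S_old = (A_new/A_old)^z = 0.24^0.37
= exp(0.37 × ln 0.24) = exp(0.37 × -1.4271) = exp(-0.5280) ≈ 0.5898
Fraction lost = 1 − 0.5898 = 0.4102

41.0%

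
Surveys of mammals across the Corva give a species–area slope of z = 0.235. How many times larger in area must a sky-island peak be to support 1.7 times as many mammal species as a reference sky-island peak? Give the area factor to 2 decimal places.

9.56

(A₂/A₁)^0.235 = 1.7, so A₂/A₁ = 1.7^(1/0.235) = 1.7^4.255
ln(A₂/A₁) = ln 1.7 / 0.235 = 0.5306 / 0.235 = 2.2580
A₂/A₁ = e^2.2580 ≈ 9.564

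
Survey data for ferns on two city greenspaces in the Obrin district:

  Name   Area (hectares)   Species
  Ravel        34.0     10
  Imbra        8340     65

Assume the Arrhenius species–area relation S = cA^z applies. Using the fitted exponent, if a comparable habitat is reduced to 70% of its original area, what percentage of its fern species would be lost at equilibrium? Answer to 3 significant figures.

z = ln(65/10) / ln(8340/34) = 1.8718 / 5.5025 = 0.3402
S_new/S_old = (A_new/A_old)^z = 0.7^0.3402 = exp(0.3402 × -0.3567) = 0.8857
Fraction lost = 1 − 0.8857 = 0.1143

11.4%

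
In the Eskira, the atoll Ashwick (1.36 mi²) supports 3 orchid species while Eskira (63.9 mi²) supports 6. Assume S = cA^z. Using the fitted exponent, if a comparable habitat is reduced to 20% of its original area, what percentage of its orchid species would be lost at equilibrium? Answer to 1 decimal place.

25.2%

z = ln(6/3) / ln(63.9/1.36) = 0.6931 / 3.8498 = 0.1800
S_new/S_old = (A_new/A_old)^z = 0.2^0.1800 = exp(0.1800 × -1.6094) = 0.7484
Fraction lost = 1 − 0.7484 = 0.2516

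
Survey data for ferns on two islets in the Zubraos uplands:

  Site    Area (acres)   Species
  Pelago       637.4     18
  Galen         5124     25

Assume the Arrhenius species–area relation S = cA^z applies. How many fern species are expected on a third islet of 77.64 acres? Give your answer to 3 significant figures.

z = ln(25/18) / ln(5124/637.4) = 0.3285 / 2.0843 = 0.1576
c = 18 / 637.4^0.1576 = 18 / 2.767 = 6.505
S₃ = 6.505 × 77.64^0.1576 = 6.505 × 1.986 ≈ 12.92

12.9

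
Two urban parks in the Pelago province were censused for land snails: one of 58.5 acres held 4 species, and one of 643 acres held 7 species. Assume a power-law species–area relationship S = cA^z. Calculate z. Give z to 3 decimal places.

0.233

Taking logs: ln S = ln c + z ln A, so z = (ln S₂ − ln S₁)/(ln A₂ − ln A₁).
z = ln(7/4) / ln(643/58.5) = ln(1.75) / ln(10.99) = 0.5596 / 2.3971 = 0.2335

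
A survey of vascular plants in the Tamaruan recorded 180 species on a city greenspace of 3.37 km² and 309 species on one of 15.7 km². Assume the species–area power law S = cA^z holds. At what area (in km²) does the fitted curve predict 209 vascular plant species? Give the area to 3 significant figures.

5.16 km²

z = ln(309/180) / ln(15.7/3.37) = 0.5404 / 1.5387 = 0.3512
c = 180 / 3.37^0.3512 = 180 / 1.532 = 117.5
A = (209/117.5)^(1/0.3512) ⇒ ln A = ln(1.779)/0.3512 = 1.6403
A = e^1.6403 ≈ 5.157 km²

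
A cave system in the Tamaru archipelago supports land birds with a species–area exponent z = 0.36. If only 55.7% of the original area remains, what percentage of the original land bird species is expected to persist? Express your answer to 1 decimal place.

S_new/S_old = (A_new/A_old)^z = 0.557^0.36
= exp(0.36 × ln 0.557) = exp(0.36 × -0.5852) = exp(-0.2107) ≈ 0.81

81.0%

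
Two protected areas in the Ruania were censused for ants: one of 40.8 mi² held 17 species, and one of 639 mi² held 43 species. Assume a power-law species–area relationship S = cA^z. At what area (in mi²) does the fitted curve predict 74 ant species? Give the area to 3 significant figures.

3200 mi²

z = ln(43/17) / ln(639/40.8) = 0.9280 / 2.7512 = 0.3373
c = 17 / 40.8^0.3373 = 17 / 3.494 = 4.866
A = (74/4.866)^(1/0.3373) ⇒ ln A = ln(15.21)/0.3373 = 8.0693
A = e^8.0693 ≈ 3195 mi²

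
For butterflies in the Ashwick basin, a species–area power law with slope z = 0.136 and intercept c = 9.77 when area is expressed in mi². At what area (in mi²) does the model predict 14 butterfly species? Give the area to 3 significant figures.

14 = 9.77 × A^0.136  ⇒  A^0.136 = 14/9.77 = 1.433
ln A = ln(1.433) / 0.136 = 0.3597 / 0.136 = 2.6452
A = e^2.6452 ≈ 14.09 mi²

14.1 mi²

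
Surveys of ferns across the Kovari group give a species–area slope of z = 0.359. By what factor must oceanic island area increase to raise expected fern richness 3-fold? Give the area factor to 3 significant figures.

21.3

(A₂/A₁)^0.359 = 3, so A₂/A₁ = 3^(1/0.359) = 3^2.786
ln(A₂/A₁) = ln 3 / 0.359 = 1.0986 / 0.359 = 3.0602
A₂/A₁ = e^3.0602 ≈ 21.33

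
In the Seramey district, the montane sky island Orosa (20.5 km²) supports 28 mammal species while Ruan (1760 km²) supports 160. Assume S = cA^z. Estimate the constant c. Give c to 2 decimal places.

z = ln(S₂/S₁) / ln(A₂/A₁) = ln(160/28) / ln(1760/20.5) = 1.7430 / 4.4526 = 0.3914
c = S₁ / A₁^z = 28 / 20.5^0.3914 = 28 / 3.262 = 8.584

8.58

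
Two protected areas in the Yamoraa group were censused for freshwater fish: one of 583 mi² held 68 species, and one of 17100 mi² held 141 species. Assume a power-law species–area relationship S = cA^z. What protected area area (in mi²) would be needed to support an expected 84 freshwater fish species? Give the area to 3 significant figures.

z = ln(141/68) / ln(17100/583) = 0.7293 / 3.3786 = 0.2158
c = 68 / 583^0.2158 = 68 / 3.953 = 17.2
A = (84/17.2)^(1/0.2158) ⇒ ln A = ln(4.883)/0.2158 = 7.3472
A = e^7.3472 ≈ 1552 mi²

1550 mi²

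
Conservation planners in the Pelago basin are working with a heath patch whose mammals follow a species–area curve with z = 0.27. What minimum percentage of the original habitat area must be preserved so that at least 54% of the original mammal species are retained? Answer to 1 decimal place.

Need (A_new/A_old)^0.27 = 0.54, so A_new/A_old = 0.54^(1/0.27) = 0.54^3.704
ln(A_new/A_old) = ln 0.54 / 0.27 = -0.6162 / 0.27 = -2.2822
A_new/A_old = e^-2.2822 ≈ 0.1021

10.2%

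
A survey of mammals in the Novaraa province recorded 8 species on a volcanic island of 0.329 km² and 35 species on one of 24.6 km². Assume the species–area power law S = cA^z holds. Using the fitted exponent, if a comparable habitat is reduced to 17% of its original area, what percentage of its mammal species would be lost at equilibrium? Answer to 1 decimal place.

45.5%

z = ln(35/8) / ln(24.6/0.329) = 1.4759 / 4.3144 = 0.3421
S_new/S_old = (A_new/A_old)^z = 0.17^0.3421 = exp(0.3421 × -1.7720) = 0.5454
Fraction lost = 1 − 0.5454 = 0.4546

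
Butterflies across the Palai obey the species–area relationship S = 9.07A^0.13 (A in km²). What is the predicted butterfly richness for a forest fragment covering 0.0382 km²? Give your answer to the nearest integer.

6

S = 9.07 × 0.0382^0.13 = 9.07 × 0.6541 ≈ 5.933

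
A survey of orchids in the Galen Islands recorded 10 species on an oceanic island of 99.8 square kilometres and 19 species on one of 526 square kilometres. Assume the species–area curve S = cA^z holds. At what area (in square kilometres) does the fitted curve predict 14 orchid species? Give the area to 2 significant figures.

240 square kilometres

z = ln(19/10) / ln(526/99.8) = 0.6419 / 1.6621 = 0.3862
c = 10 / 99.8^0.3862 = 10 / 5.915 = 1.69
A = (14/1.69)^(1/0.3862) ⇒ ln A = ln(8.282)/0.3862 = 5.4745
A = e^5.4745 ≈ 238.5 square kilometres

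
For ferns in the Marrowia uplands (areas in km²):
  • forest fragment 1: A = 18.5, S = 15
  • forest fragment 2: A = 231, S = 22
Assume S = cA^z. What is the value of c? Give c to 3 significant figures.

z = ln(S₂/S₁) / ln(A₂/A₁) = ln(22/15) / ln(231/18.5) = 0.3830 / 2.5246 = 0.1517
c = S₁ / A₁^z = 15 / 18.5^0.1517 = 15 / 1.557 = 9.635

9.64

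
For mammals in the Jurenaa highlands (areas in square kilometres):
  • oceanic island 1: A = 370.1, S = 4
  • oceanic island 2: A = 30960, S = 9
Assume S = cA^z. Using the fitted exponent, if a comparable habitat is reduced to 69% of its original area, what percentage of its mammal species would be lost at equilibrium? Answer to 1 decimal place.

6.6%

z = ln(9/4) / ln(30960/370.1) = 0.8109 / 4.4267 = 0.1832
S_new/S_old = (A_new/A_old)^z = 0.69^0.1832 = exp(0.1832 × -0.3711) = 0.9343
Fraction lost = 1 − 0.9343 = 0.06572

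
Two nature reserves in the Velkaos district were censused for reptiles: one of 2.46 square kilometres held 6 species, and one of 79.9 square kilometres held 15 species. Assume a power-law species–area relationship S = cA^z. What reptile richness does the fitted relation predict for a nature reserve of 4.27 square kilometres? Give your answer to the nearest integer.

7

z = ln(15/6) / ln(79.9/2.46) = 0.9163 / 3.4806 = 0.2633
c = 6 / 2.46^0.2633 = 6 / 1.267 = 4.734
S₃ = 4.734 × 4.27^0.2633 = 4.734 × 1.465 ≈ 6.937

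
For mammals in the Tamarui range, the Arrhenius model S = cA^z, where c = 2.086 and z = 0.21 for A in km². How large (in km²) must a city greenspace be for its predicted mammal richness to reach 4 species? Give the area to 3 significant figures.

4 = 2.086 × A^0.21  ⇒  A^0.21 = 4/2.086 = 1.918
ln A = ln(1.918) / 0.21 = 0.6510 / 0.21 = 3.1002
A = e^3.1002 ≈ 22.2 km²

22.2 km²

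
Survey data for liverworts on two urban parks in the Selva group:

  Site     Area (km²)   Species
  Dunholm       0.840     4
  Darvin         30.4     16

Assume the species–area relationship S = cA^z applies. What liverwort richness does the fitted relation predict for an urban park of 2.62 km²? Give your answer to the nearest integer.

z = ln(16/4) / ln(30.4/0.84) = 1.3863 / 3.5888 = 0.3863
c = 4 / 0.84^0.3863 = 4 / 0.9349 = 4.279
S₃ = 4.279 × 2.62^0.3863 = 4.279 × 1.451 ≈ 6.207

6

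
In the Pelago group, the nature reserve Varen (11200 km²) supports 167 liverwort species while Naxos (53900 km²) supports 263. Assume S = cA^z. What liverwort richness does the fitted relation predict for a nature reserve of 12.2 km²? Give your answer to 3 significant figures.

z = ln(263/167) / ln(53900/11200) = 0.4542 / 1.5712 = 0.2891
c = 167 / 11200^0.2891 = 167 / 14.81 = 11.28
S₃ = 11.28 × 12.2^0.2891 = 11.28 × 2.061 ≈ 23.24

23.2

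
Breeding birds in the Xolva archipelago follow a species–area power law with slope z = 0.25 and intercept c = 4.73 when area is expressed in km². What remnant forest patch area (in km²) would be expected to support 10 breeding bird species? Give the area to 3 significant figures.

20.0 km²

10 = 4.73 × A^0.25  ⇒  A^0.25 = 10/4.73 = 2.114
ln A = ln(2.114) / 0.25 = 0.7487 / 0.25 = 2.9946
A = e^2.9946 ≈ 19.98 km²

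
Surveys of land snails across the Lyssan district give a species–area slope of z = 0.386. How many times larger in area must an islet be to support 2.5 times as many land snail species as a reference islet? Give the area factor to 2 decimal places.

10.74

(A₂/A₁)^0.386 = 2.5, so A₂/A₁ = 2.5^(1/0.386) = 2.5^2.591
ln(A₂/A₁) = ln 2.5 / 0.386 = 0.9163 / 0.386 = 2.3738
A₂/A₁ = e^2.3738 ≈ 10.74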